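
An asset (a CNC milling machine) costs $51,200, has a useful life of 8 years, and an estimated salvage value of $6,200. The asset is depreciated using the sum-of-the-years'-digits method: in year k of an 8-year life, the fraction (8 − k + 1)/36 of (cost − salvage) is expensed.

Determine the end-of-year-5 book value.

$13,700

Depreciable base = $51,200 − $6,200 = $45,000.
Sum of the years' digits = 8+7+6+5+4+3+2+1 = 36.
Year 1: $45,000 × 8/36 = $10,000. Book value $41,200.
Year 2: $45,000 × 7/36 = $8,750. Book value $32,450.
Year 3: $45,000 × 6/36 = $7,500. Book value $24,950.
Year 4: $45,000 × 5/36 = $6,250. Book value $18,700.
Year 5: $45,000 × 4/36 = $5,000. Book value $13,700.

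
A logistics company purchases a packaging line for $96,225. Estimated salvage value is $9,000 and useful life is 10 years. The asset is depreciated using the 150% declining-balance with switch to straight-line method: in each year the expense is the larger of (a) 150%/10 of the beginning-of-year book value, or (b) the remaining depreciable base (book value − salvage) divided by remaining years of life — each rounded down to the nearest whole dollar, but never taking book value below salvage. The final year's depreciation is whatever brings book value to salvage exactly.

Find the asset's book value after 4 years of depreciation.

$50,232

Depreciable base = $96,225 − $9,000 = $87,225.
Year 1: DB = ⌊$96,225 × 150%/10⌋ = $14,433; SL = ⌊$87,225/10⌋ = $8,722 → take DB $14,433. Book value $81,792.
Year 2: DB = ⌊$81,792 × 150%/10⌋ = $12,268; SL = ⌊$72,792/9⌋ = $8,088 → take DB $12,268. Book value $69,524.
Year 3: DB = ⌊$69,524 × 150%/10⌋ = $10,428; SL = ⌊$60,524/8⌋ = $7,565 → take DB $10,428. Book value $59,096.
Year 4: DB = ⌊$59,096 × 150%/10⌋ = $8,864; SL = ⌊$50,096/7⌋ = $7,156 → take DB $8,864. Book value $50,232.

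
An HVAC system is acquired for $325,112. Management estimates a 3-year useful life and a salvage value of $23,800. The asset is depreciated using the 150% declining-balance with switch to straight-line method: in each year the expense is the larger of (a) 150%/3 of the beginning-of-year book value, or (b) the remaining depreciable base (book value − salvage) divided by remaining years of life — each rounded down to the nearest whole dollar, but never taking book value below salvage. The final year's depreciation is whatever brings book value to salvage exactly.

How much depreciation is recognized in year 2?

Depreciable base = $325,112 − $23,800 = $301,312.
Year 1: DB = ⌊$325,112 × 150%/3⌋ = $162,556; SL = ⌊$301,312/3⌋ = $100,437 → take DB $162,556. Book value $162,556.
Year 2: DB = ⌊$162,556 × 150%/3⌋ = $81,278; SL = ⌊$138,756/2⌋ = $69,378 → take DB $81,278. Book value $81,278.

$81,278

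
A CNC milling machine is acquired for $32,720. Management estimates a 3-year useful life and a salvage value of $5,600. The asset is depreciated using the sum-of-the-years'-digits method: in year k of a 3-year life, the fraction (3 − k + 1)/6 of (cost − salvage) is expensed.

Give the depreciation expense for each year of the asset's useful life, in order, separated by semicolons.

$13,560; $9,040; $4,520

Depreciable base = $32,720 − $5,600 = $27,120.
Sum of the years' digits = 3+2+1 = 6.
Year 1: $27,120 × 3/6 = $13,560. Book value $19,160.
Year 2: $27,120 × 2/6 = $9,040. Book value $10,120.
Year 3: $27,120 × 1/6 = $4,520. Book value $5,600.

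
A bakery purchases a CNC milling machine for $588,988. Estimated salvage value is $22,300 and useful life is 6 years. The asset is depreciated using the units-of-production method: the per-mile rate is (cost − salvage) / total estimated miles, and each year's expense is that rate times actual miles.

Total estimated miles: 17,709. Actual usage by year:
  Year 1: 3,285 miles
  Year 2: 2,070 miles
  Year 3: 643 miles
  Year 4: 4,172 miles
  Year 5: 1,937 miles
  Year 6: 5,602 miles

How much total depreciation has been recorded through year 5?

Depreciable base = $588,988 − $22,300 = $566,688.
Rate = $566,688 / 17,709 miles = $32 per mile.
Year 1: 3,285 × $32 = $105,120. Book value $483,868.
Year 2: 2,070 × $32 = $66,240. Book value $417,628.
Year 3: 643 × $32 = $20,576. Book value $397,052.
Year 4: 4,172 × $32 = $133,504. Book value $263,548.
Year 5: 1,937 × $32 = $61,984. Book value $201,564.
Accumulated through year 5 = $588,988 − $201,564 = $387,424.

$387,424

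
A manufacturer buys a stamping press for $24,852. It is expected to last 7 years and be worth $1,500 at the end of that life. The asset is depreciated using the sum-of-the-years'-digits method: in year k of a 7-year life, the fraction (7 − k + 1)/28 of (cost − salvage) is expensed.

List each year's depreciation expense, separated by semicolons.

Depreciable base = $24,852 − $1,500 = $23,352.
Sum of the years' digits = 7+6+5+4+3+2+1 = 28.
Year 1: $23,352 × 7/28 = $5,838. Book value $19,014.
Year 2: $23,352 × 6/28 = $5,004. Book value $14,010.
Year 3: $23,352 × 5/28 = $4,170. Book value $9,840.
Year 4: $23,352 × 4/28 = $3,336. Book value $6,504.
Year 5: $23,352 × 3/28 = $2,502. Book value $4,002.
Year 6: $23,352 × 2/28 = $1,668. Book value $2,334.
Year 7: $23,352 × 1/28 = $834. Book value $1,500.

$5,838; $5,004; $4,170; $3,336; $2,502; $1,668; $834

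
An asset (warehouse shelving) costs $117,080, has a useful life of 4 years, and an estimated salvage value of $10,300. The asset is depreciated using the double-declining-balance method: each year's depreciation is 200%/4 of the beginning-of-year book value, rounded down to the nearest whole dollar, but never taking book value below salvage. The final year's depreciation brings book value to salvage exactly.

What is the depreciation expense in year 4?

$4,335

Depreciable base = $117,080 − $10,300 = $106,780.
Year 1: ⌊$117,080 × 200%/4⌋ = $58,540. Book value $58,540.
Year 2: ⌊$58,540 × 200%/4⌋ = $29,270. Book value $29,270.
Year 3: ⌊$29,270 × 200%/4⌋ = $14,635. Book value $14,635.
Year 4 (final): $14,635 − $10,300 = $4,335. Book value $10,300.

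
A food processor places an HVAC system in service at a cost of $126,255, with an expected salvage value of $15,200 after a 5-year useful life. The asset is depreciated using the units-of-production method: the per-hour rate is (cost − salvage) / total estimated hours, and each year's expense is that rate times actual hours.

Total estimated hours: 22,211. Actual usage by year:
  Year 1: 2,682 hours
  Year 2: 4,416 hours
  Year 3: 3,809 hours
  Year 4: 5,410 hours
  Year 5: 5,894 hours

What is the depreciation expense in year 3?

$19,045

Depreciable base = $126,255 − $15,200 = $111,055.
Rate = $111,055 / 22,211 hours = $5 per hour.
Year 1: 2,682 × $5 = $13,410. Book value $112,845.
Year 2: 4,416 × $5 = $22,080. Book value $90,765.
Year 3: 3,809 × $5 = $19,045. Book value $71,720.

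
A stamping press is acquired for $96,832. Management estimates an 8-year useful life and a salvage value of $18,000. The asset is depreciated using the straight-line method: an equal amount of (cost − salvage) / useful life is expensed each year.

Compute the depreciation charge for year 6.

Depreciable base = $96,832 − $18,000 = $78,832.
Annual expense = $78,832 / 8 = $9,854.

$9,854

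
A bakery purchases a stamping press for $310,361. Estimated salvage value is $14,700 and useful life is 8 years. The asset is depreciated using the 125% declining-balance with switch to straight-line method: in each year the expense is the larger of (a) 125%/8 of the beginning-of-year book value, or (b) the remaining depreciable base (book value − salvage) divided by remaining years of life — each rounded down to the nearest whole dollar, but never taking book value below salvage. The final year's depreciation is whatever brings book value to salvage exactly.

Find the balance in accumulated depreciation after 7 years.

$261,315

Depreciable base = $310,361 − $14,700 = $295,661.
Year 1: DB = ⌊$310,361 × 125%/8⌋ = $48,493; SL = ⌊$295,661/8⌋ = $36,957 → take DB $48,493. Book value $261,868.
Year 2: DB = ⌊$261,868 × 125%/8⌋ = $40,916; SL = ⌊$247,168/7⌋ = $35,309 → take DB $40,916. Book value $220,952.
Year 3: DB = ⌊$220,952 × 125%/8⌋ = $34,523; SL = ⌊$206,252/6⌋ = $34,375 → take DB $34,523. Book value $186,429.
Year 4: DB = ⌊$186,429 × 125%/8⌋ = $29,129; SL = ⌊$171,729/5⌋ = $34,345 → take SL $34,345. Book value $152,084.
Year 5: DB = ⌊$152,084 × 125%/8⌋ = $23,763; SL = ⌊$137,384/4⌋ = $34,346 → take SL $34,346. Book value $117,738.
Year 6: DB = ⌊$117,738 × 125%/8⌋ = $18,396; SL = ⌊$103,038/3⌋ = $34,346 → take SL $34,346. Book value $83,392.
Year 7: DB = ⌊$83,392 × 125%/8⌋ = $13,030; SL = ⌊$68,692/2⌋ = $34,346 → take SL $34,346. Book value $49,046.
Accumulated through year 7 = $310,361 − $49,046 = $261,315.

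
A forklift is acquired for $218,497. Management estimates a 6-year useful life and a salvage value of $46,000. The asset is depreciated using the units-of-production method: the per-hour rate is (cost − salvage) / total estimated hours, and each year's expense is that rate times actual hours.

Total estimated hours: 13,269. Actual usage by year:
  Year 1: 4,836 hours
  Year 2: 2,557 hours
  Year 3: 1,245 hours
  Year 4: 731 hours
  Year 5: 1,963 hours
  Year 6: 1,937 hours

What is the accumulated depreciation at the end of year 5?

Depreciable base = $218,497 − $46,000 = $172,497.
Rate = $172,497 / 13,269 hours = $13 per hour.
Year 1: 4,836 × $13 = $62,868. Book value $155,629.
Year 2: 2,557 × $13 = $33,241. Book value $122,388.
Year 3: 1,245 × $13 = $16,185. Book value $106,203.
Year 4: 731 × $13 = $9,503. Book value $96,700.
Year 5: 1,963 × $13 = $25,519. Book value $71,181.
Accumulated through year 5 = $218,497 − $71,181 = $147,316.

$147,316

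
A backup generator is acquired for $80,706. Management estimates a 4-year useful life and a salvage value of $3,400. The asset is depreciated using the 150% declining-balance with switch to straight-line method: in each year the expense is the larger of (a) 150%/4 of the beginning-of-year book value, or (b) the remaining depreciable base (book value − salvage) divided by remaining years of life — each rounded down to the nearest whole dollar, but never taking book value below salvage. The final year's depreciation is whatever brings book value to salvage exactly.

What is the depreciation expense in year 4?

$14,064

Depreciable base = $80,706 − $3,400 = $77,306.
Year 1: DB = ⌊$80,706 × 150%/4⌋ = $30,264; SL = ⌊$77,306/4⌋ = $19,326 → take DB $30,264. Book value $50,442.
Year 2: DB = ⌊$50,442 × 150%/4⌋ = $18,915; SL = ⌊$47,042/3⌋ = $15,680 → take DB $18,915. Book value $31,527.
Year 3: DB = ⌊$31,527 × 150%/4⌋ = $11,822; SL = ⌊$28,127/2⌋ = $14,063 → take SL $14,063. Book value $17,464.
Year 4 (final): $17,464 − $3,400 = $14,064. Book value $3,400.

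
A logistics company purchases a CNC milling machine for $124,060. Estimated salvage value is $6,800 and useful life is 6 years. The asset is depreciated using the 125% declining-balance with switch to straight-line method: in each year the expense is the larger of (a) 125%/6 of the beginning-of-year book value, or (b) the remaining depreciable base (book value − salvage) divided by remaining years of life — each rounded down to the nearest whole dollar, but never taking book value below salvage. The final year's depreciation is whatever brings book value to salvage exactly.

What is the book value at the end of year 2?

$77,754

Depreciable base = $124,060 − $6,800 = $117,260.
Year 1: DB = ⌊$124,060 × 125%/6⌋ = $25,845; SL = ⌊$117,260/6⌋ = $19,543 → take DB $25,845. Book value $98,215.
Year 2: DB = ⌊$98,215 × 125%/6⌋ = $20,461; SL = ⌊$91,415/5⌋ = $18,283 → take DB $20,461. Book value $77,754.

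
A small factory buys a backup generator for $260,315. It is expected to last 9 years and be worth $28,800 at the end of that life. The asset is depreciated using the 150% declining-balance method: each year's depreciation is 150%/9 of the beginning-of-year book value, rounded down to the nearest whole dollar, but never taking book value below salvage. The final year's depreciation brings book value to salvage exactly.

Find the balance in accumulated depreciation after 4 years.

$134,776

Depreciable base = $260,315 − $28,800 = $231,515.
Year 1: ⌊$260,315 × 150%/9⌋ = $43,385. Book value $216,930.
Year 2: ⌊$216,930 × 150%/9⌋ = $36,155. Book value $180,775.
Year 3: ⌊$180,775 × 150%/9⌋ = $30,129. Book value $150,646.
Year 4: ⌊$150,646 × 150%/9⌋ = $25,107. Book value $125,539.
Accumulated through year 4 = $260,315 − $125,539 = $134,776.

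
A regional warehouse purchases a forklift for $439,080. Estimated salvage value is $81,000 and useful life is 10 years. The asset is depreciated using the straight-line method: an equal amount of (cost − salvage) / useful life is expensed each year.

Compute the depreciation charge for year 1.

$35,808

Depreciable base = $439,080 − $81,000 = $358,080.
Annual expense = $358,080 / 10 = $35,808.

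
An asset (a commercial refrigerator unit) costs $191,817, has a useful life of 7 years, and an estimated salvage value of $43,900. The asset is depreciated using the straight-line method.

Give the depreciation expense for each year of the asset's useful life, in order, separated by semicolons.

Depreciable base = $191,817 − $43,900 = $147,917.
Annual expense = $147,917 / 7 = $21,131.
End of year 1: book value $170,686.
End of year 2: book value $149,555.
End of year 3: book value $128,424.
End of year 4: book value $107,293.
End of year 5: book value $86,162.
End of year 6: book value $65,031.
End of year 7: book value $43,900.

$21,131; $21,131; $21,131; $21,131; $21,131; $21,131; $21,131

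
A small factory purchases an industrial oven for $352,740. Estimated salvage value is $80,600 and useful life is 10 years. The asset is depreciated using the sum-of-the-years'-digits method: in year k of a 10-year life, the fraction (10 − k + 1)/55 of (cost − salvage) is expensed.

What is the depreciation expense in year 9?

$9,896

Depreciable base = $352,740 − $80,600 = $272,140.
Sum of the years' digits = 10+9+8+7+6+5+4+3+2+1 = 55.
Year 1: $272,140 × 10/55 = $49,480. Book value $303,260.
Year 2: $272,140 × 9/55 = $44,532. Book value $258,728.
Year 3: $272,140 × 8/55 = $39,584. Book value $219,144.
Year 4: $272,140 × 7/55 = $34,636. Book value $184,508.
Year 5: $272,140 × 6/55 = $29,688. Book value $154,820.
Year 6: $272,140 × 5/55 = $24,740. Book value $130,080.
Year 7: $272,140 × 4/55 = $19,792. Book value $110,288.
Year 8: $272,140 × 3/55 = $14,844. Book value $95,444.
Year 9: $272,140 × 2/55 = $9,896. Book value $85,548.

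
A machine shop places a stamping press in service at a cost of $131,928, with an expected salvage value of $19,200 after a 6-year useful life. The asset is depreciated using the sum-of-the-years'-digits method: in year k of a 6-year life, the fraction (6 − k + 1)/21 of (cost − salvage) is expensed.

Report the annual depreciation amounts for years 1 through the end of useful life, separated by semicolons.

Depreciable base = $131,928 − $19,200 = $112,728.
Sum of the years' digits = 6+5+4+3+2+1 = 21.
Year 1: $112,728 × 6/21 = $32,208. Book value $99,720.
Year 2: $112,728 × 5/21 = $26,840. Book value $72,880.
Year 3: $112,728 × 4/21 = $21,472. Book value $51,408.
Year 4: $112,728 × 3/21 = $16,104. Book value $35,304.
Year 5: $112,728 × 2/21 = $10,736. Book value $24,568.
Year 6: $112,728 × 1/21 = $5,368. Book value $19,200.

$32,208; $26,840; $21,472; $16,104; $10,736; $5,368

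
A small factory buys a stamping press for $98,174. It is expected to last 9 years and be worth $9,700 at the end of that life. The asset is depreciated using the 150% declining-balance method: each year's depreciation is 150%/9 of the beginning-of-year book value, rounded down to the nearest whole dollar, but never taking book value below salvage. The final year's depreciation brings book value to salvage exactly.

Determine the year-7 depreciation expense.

$5,480

Depreciable base = $98,174 − $9,700 = $88,474.
Year 1: ⌊$98,174 × 150%/9⌋ = $16,362. Book value $81,812.
Year 2: ⌊$81,812 × 150%/9⌋ = $13,635. Book value $68,177.
Year 3: ⌊$68,177 × 150%/9⌋ = $11,362. Book value $56,815.
Year 4: ⌊$56,815 × 150%/9⌋ = $9,469. Book value $47,346.
Year 5: ⌊$47,346 × 150%/9⌋ = $7,891. Book value $39,455.
Year 6: ⌊$39,455 × 150%/9⌋ = $6,575. Book value $32,880.
Year 7: ⌊$32,880 × 150%/9⌋ = $5,480. Book value $27,400.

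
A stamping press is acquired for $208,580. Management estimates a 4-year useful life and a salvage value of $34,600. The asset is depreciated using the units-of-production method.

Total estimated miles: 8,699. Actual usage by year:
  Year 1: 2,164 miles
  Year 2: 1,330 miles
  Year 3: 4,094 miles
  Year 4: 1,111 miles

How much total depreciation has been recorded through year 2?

$69,880

Depreciable base = $208,580 − $34,600 = $173,980.
Rate = $173,980 / 8,699 miles = $20 per mile.
Year 1: 2,164 × $20 = $43,280. Book value $165,300.
Year 2: 1,330 × $20 = $26,600. Book value $138,700.
Accumulated through year 2 = $208,580 − $138,700 = $69,880.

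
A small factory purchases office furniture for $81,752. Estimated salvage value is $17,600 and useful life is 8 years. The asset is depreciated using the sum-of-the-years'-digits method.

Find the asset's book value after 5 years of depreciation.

Depreciable base = $81,752 − $17,600 = $64,152.
Sum of the years' digits = 8+7+6+5+4+3+2+1 = 36.
Year 1: $64,152 × 8/36 = $14,256. Book value $67,496.
Year 2: $64,152 × 7/36 = $12,474. Book value $55,022.
Year 3: $64,152 × 6/36 = $10,692. Book value $44,330.
Year 4: $64,152 × 5/36 = $8,910. Book value $35,420.
Year 5: $64,152 × 4/36 = $7,128. Book value $28,292.

$28,292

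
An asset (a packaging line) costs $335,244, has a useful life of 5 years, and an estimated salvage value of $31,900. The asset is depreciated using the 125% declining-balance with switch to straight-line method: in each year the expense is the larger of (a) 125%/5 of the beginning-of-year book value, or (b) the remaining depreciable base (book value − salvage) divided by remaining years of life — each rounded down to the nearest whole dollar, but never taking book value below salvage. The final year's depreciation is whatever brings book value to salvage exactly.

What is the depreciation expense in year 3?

Depreciable base = $335,244 − $31,900 = $303,344.
Year 1: DB = ⌊$335,244 × 125%/5⌋ = $83,811; SL = ⌊$303,344/5⌋ = $60,668 → take DB $83,811. Book value $251,433.
Year 2: DB = ⌊$251,433 × 125%/5⌋ = $62,858; SL = ⌊$219,533/4⌋ = $54,883 → take DB $62,858. Book value $188,575.
Year 3: DB = ⌊$188,575 × 125%/5⌋ = $47,143; SL = ⌊$156,675/3⌋ = $52,225 → take SL $52,225. Book value $136,350.

$52,225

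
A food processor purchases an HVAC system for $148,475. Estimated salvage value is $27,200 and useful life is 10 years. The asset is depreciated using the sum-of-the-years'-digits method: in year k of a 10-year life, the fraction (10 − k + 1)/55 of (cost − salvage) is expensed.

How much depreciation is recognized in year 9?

Depreciable base = $148,475 − $27,200 = $121,275.
Sum of the years' digits = 10+9+8+7+6+5+4+3+2+1 = 55.
Year 1: $121,275 × 10/55 = $22,050. Book value $126,425.
Year 2: $121,275 × 9/55 = $19,845. Book value $106,580.
Year 3: $121,275 × 8/55 = $17,640. Book value $88,940.
Year 4: $121,275 × 7/55 = $15,435. Book value $73,505.
Year 5: $121,275 × 6/55 = $13,230. Book value $60,275.
Year 6: $121,275 × 5/55 = $11,025. Book value $49,250.
Year 7: $121,275 × 4/55 = $8,820. Book value $40,430.
Year 8: $121,275 × 3/55 = $6,615. Book value $33,815.
Year 9: $121,275 × 2/55 = $4,410. Book value $29,405.

$4,410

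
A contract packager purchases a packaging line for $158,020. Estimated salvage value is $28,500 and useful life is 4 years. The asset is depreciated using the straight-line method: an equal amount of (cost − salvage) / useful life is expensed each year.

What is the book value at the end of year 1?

$125,640

Depreciable base = $158,020 − $28,500 = $129,520.
Annual expense = $129,520 / 4 = $32,380.
End of year 1: book value $125,640.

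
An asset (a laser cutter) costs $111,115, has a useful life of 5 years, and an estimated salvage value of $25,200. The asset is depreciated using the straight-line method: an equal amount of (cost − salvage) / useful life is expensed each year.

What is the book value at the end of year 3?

$59,566

Depreciable base = $111,115 − $25,200 = $85,915.
Annual expense = $85,915 / 5 = $17,183.
End of year 1: book value $93,932.
End of year 2: book value $76,749.
End of year 3: book value $59,566.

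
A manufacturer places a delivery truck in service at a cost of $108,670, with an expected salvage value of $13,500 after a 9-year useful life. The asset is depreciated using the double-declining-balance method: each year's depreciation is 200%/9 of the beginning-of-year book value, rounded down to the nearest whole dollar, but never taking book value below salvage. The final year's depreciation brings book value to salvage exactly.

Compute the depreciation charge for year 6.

$6,874

Depreciable base = $108,670 − $13,500 = $95,170.
Year 1: ⌊$108,670 × 200%/9⌋ = $24,148. Book value $84,522.
Year 2: ⌊$84,522 × 200%/9⌋ = $18,782. Book value $65,740.
Year 3: ⌊$65,740 × 200%/9⌋ = $14,608. Book value $51,132.
Year 4: ⌊$51,132 × 200%/9⌋ = $11,362. Book value $39,770.
Year 5: ⌊$39,770 × 200%/9⌋ = $8,837. Book value $30,933.
Year 6: ⌊$30,933 × 200%/9⌋ = $6,874. Book value $24,059.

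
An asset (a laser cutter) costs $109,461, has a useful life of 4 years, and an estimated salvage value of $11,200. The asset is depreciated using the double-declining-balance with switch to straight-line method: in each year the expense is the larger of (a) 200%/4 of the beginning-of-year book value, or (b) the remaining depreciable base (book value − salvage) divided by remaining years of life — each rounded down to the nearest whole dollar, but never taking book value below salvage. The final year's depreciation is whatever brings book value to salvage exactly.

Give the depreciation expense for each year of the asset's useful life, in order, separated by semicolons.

Depreciable base = $109,461 − $11,200 = $98,261.
Year 1: DB = ⌊$109,461 × 200%/4⌋ = $54,730; SL = ⌊$98,261/4⌋ = $24,565 → take DB $54,730. Book value $54,731.
Year 2: DB = ⌊$54,731 × 200%/4⌋ = $27,365; SL = ⌊$43,531/3⌋ = $14,510 → take DB $27,365. Book value $27,366.
Year 3: DB = ⌊$27,366 × 200%/4⌋ = $13,683; SL = ⌊$16,166/2⌋ = $8,083 → take DB $13,683. Book value $13,683.
Year 4 (final): $13,683 − $11,200 = $2,483. Book value $11,200.

$54,730; $27,365; $13,683; $2,483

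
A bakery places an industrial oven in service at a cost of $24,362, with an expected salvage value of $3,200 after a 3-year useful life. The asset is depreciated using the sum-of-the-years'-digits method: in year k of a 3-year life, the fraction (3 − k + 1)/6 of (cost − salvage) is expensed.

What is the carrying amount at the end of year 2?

$6,727

Depreciable base = $24,362 − $3,200 = $21,162.
Sum of the years' digits = 3+2+1 = 6.
Year 1: $21,162 × 3/6 = $10,581. Book value $13,781.
Year 2: $21,162 × 2/6 = $7,054. Book value $6,727.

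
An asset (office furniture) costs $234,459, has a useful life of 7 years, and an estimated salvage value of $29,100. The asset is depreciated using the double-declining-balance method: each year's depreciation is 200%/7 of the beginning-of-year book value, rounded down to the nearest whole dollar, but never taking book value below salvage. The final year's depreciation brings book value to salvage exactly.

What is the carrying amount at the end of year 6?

Depreciable base = $234,459 − $29,100 = $205,359.
Year 1: ⌊$234,459 × 200%/7⌋ = $66,988. Book value $167,471.
Year 2: ⌊$167,471 × 200%/7⌋ = $47,848. Book value $119,623.
Year 3: ⌊$119,623 × 200%/7⌋ = $34,178. Book value $85,445.
Year 4: ⌊$85,445 × 200%/7⌋ = $24,412. Book value $61,033.
Year 5: ⌊$61,033 × 200%/7⌋ = $17,438. Book value $43,595.
Year 6: ⌊$43,595 × 200%/7⌋ = $12,455. Book value $31,140.

$31,140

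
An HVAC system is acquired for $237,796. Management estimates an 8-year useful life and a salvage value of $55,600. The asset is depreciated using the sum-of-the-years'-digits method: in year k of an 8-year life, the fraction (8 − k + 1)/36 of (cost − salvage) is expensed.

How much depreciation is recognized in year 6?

$15,183

Depreciable base = $237,796 − $55,600 = $182,196.
Sum of the years' digits = 8+7+6+5+4+3+2+1 = 36.
Year 1: $182,196 × 8/36 = $40,488. Book value $197,308.
Year 2: $182,196 × 7/36 = $35,427. Book value $161,881.
Year 3: $182,196 × 6/36 = $30,366. Book value $131,515.
Year 4: $182,196 × 5/36 = $25,305. Book value $106,210.
Year 5: $182,196 × 4/36 = $20,244. Book value $85,966.
Year 6: $182,196 × 3/36 = $15,183. Book value $70,783.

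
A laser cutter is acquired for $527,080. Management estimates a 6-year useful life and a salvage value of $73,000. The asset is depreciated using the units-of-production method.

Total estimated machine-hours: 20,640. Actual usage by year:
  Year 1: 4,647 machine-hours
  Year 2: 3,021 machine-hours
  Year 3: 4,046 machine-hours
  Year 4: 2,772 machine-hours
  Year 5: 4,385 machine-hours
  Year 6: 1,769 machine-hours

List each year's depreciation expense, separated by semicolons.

$102,234; $66,462; $89,012; $60,984; $96,470; $38,918

Depreciable base = $527,080 − $73,000 = $454,080.
Rate = $454,080 / 20,640 machine-hours = $22 per machine-hour.
Year 1: 4,647 × $22 = $102,234. Book value $424,846.
Year 2: 3,021 × $22 = $66,462. Book value $358,384.
Year 3: 4,046 × $22 = $89,012. Book value $269,372.
Year 4: 2,772 × $22 = $60,984. Book value $208,388.
Year 5: 4,385 × $22 = $96,470. Book value $111,918.
Year 6: 1,769 × $22 = $38,918. Book value $73,000.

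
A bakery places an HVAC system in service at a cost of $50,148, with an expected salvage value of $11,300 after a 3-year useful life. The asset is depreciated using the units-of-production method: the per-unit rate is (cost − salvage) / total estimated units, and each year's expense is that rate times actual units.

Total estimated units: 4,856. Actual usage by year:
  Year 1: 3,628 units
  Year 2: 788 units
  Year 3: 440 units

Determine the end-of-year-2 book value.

Depreciable base = $50,148 − $11,300 = $38,848.
Rate = $38,848 / 4,856 units = $8 per unit.
Year 1: 3,628 × $8 = $29,024. Book value $21,124.
Year 2: 788 × $8 = $6,304. Book value $14,820.

$14,820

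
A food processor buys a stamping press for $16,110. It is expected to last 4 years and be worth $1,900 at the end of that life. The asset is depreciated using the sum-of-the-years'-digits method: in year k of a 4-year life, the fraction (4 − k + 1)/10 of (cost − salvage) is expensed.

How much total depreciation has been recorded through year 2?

Depreciable base = $16,110 − $1,900 = $14,210.
Sum of the years' digits = 4+3+2+1 = 10.
Year 1: $14,210 × 4/10 = $5,684. Book value $10,426.
Year 2: $14,210 × 3/10 = $4,263. Book value $6,163.
Accumulated through year 2 = $16,110 − $6,163 = $9,947.

$9,947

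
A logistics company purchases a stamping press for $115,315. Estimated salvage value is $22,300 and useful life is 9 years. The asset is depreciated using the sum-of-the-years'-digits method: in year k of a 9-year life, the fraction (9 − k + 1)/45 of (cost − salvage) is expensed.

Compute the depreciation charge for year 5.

$10,335

Depreciable base = $115,315 − $22,300 = $93,015.
Sum of the years' digits = 9+8+7+6+5+4+3+2+1 = 45.
Year 1: $93,015 × 9/45 = $18,603. Book value $96,712.
Year 2: $93,015 × 8/45 = $16,536. Book value $80,176.
Year 3: $93,015 × 7/45 = $14,469. Book value $65,707.
Year 4: $93,015 × 6/45 = $12,402. Book value $53,305.
Year 5: $93,015 × 5/45 = $10,335. Book value $42,970.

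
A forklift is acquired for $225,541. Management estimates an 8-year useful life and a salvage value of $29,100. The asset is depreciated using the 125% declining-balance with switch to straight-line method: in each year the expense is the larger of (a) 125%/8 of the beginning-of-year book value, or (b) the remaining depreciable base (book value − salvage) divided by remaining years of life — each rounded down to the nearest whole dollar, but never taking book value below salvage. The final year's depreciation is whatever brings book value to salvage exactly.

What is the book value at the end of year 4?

$114,204

Depreciable base = $225,541 − $29,100 = $196,441.
Year 1: DB = ⌊$225,541 × 125%/8⌋ = $35,240; SL = ⌊$196,441/8⌋ = $24,555 → take DB $35,240. Book value $190,301.
Year 2: DB = ⌊$190,301 × 125%/8⌋ = $29,734; SL = ⌊$161,201/7⌋ = $23,028 → take DB $29,734. Book value $160,567.
Year 3: DB = ⌊$160,567 × 125%/8⌋ = $25,088; SL = ⌊$131,467/6⌋ = $21,911 → take DB $25,088. Book value $135,479.
Year 4: DB = ⌊$135,479 × 125%/8⌋ = $21,168; SL = ⌊$106,379/5⌋ = $21,275 → take SL $21,275. Book value $114,204.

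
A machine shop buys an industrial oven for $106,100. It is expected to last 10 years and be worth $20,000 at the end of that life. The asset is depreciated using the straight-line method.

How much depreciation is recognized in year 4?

Depreciable base = $106,100 − $20,000 = $86,100.
Annual expense = $86,100 / 10 = $8,610.

$8,610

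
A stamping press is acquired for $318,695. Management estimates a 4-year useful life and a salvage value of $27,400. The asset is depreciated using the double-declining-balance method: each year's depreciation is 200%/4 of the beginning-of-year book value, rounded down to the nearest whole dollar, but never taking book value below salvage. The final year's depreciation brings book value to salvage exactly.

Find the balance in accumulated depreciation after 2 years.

Depreciable base = $318,695 − $27,400 = $291,295.
Year 1: ⌊$318,695 × 200%/4⌋ = $159,347. Book value $159,348.
Year 2: ⌊$159,348 × 200%/4⌋ = $79,674. Book value $79,674.
Accumulated through year 2 = $318,695 − $79,674 = $239,021.

$239,021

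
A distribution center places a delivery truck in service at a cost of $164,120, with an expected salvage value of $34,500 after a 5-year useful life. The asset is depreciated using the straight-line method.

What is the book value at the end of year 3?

Depreciable base = $164,120 − $34,500 = $129,620.
Annual expense = $129,620 / 5 = $25,924.
End of year 1: book value $138,196.
End of year 2: book value $112,272.
End of year 3: book value $86,348.

$86,348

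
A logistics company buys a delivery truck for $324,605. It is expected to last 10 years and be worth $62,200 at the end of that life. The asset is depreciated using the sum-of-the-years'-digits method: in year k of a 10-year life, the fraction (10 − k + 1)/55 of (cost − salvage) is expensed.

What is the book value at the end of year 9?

$66,971

Depreciable base = $324,605 − $62,200 = $262,405.
Sum of the years' digits = 10+9+8+7+6+5+4+3+2+1 = 55.
Year 1: $262,405 × 10/55 = $47,710. Book value $276,895.
Year 2: $262,405 × 9/55 = $42,939. Book value $233,956.
Year 3: $262,405 × 8/55 = $38,168. Book value $195,788.
Year 4: $262,405 × 7/55 = $33,397. Book value $162,391.
Year 5: $262,405 × 6/55 = $28,626. Book value $133,765.
Year 6: $262,405 × 5/55 = $23,855. Book value $109,910.
Year 7: $262,405 × 4/55 = $19,084. Book value $90,826.
Year 8: $262,405 × 3/55 = $14,313. Book value $76,513.
Year 9: $262,405 × 2/55 = $9,542. Book value $66,971.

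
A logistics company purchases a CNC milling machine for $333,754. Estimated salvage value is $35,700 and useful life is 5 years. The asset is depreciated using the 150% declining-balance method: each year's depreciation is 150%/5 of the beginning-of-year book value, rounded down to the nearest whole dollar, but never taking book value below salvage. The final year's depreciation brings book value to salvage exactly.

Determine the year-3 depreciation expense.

Depreciable base = $333,754 − $35,700 = $298,054.
Year 1: ⌊$333,754 × 150%/5⌋ = $100,126. Book value $233,628.
Year 2: ⌊$233,628 × 150%/5⌋ = $70,088. Book value $163,540.
Year 3: ⌊$163,540 × 150%/5⌋ = $49,062. Book value $114,478.

$49,062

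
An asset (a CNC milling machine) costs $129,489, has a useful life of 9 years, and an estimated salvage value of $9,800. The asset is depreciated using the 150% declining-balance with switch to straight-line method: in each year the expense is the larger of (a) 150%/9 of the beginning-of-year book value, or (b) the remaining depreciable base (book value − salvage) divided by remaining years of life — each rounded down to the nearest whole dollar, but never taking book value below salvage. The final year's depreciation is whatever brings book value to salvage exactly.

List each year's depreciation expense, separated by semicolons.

Depreciable base = $129,489 − $9,800 = $119,689.
Year 1: DB = ⌊$129,489 × 150%/9⌋ = $21,581; SL = ⌊$119,689/9⌋ = $13,298 → take DB $21,581. Book value $107,908.
Year 2: DB = ⌊$107,908 × 150%/9⌋ = $17,984; SL = ⌊$98,108/8⌋ = $12,263 → take DB $17,984. Book value $89,924.
Year 3: DB = ⌊$89,924 × 150%/9⌋ = $14,987; SL = ⌊$80,124/7⌋ = $11,446 → take DB $14,987. Book value $74,937.
Year 4: DB = ⌊$74,937 × 150%/9⌋ = $12,489; SL = ⌊$65,137/6⌋ = $10,856 → take DB $12,489. Book value $62,448.
Year 5: DB = ⌊$62,448 × 150%/9⌋ = $10,408; SL = ⌊$52,648/5⌋ = $10,529 → take SL $10,529. Book value $51,919.
Year 6: DB = ⌊$51,919 × 150%/9⌋ = $8,653; SL = ⌊$42,119/4⌋ = $10,529 → take SL $10,529. Book value $41,390.
Year 7: DB = ⌊$41,390 × 150%/9⌋ = $6,898; SL = ⌊$31,590/3⌋ = $10,530 → take SL $10,530. Book value $30,860.
Year 8: DB = ⌊$30,860 × 150%/9⌋ = $5,143; SL = ⌊$21,060/2⌋ = $10,530 → take SL $10,530. Book value $20,330.
Year 9 (final): $20,330 − $9,800 = $10,530. Book value $9,800.

$21,581; $17,984; $14,987; $12,489; $10,529; $10,529; $10,530; $10,530; $10,530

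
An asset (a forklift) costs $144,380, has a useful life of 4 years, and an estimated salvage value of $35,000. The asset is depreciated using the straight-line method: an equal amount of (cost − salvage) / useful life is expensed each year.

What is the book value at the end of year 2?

Depreciable base = $144,380 − $35,000 = $109,380.
Annual expense = $109,380 / 4 = $27,345.
End of year 1: book value $117,035.
End of year 2: book value $89,690.

$89,690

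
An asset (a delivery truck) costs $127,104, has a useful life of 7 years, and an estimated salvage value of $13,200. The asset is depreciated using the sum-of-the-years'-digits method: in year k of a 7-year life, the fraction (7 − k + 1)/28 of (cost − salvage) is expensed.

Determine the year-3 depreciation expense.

Depreciable base = $127,104 − $13,200 = $113,904.
Sum of the years' digits = 7+6+5+4+3+2+1 = 28.
Year 1: $113,904 × 7/28 = $28,476. Book value $98,628.
Year 2: $113,904 × 6/28 = $24,408. Book value $74,220.
Year 3: $113,904 × 5/28 = $20,340. Book value $53,880.

$20,340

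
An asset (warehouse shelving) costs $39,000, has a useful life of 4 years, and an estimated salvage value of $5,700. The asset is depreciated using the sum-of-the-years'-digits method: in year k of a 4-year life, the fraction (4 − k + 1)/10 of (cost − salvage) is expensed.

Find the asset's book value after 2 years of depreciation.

$15,690

Depreciable base = $39,000 − $5,700 = $33,300.
Sum of the years' digits = 4+3+2+1 = 10.
Year 1: $33,300 × 4/10 = $13,320. Book value $25,680.
Year 2: $33,300 × 3/10 = $9,990. Book value $15,690.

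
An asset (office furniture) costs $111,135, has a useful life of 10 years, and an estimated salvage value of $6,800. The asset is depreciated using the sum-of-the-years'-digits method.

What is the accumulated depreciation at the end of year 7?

Depreciable base = $111,135 − $6,800 = $104,335.
Sum of the years' digits = 10+9+8+7+6+5+4+3+2+1 = 55.
Year 1: $104,335 × 10/55 = $18,970. Book value $92,165.
Year 2: $104,335 × 9/55 = $17,073. Book value $75,092.
Year 3: $104,335 × 8/55 = $15,176. Book value $59,916.
Year 4: $104,335 × 7/55 = $13,279. Book value $46,637.
Year 5: $104,335 × 6/55 = $11,382. Book value $35,255.
Year 6: $104,335 × 5/55 = $9,485. Book value $25,770.
Year 7: $104,335 × 4/55 = $7,588. Book value $18,182.
Accumulated through year 7 = $111,135 − $18,182 = $92,953.

$92,953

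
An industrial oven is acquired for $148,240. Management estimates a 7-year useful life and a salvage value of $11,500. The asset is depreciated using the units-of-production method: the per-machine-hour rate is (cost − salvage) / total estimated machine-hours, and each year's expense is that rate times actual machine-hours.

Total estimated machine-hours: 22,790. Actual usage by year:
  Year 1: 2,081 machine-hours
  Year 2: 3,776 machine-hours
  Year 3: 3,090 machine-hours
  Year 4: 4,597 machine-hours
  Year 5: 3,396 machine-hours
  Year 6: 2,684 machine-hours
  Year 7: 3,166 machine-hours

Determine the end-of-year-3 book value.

Depreciable base = $148,240 − $11,500 = $136,740.
Rate = $136,740 / 22,790 machine-hours = $6 per machine-hour.
Year 1: 2,081 × $6 = $12,486. Book value $135,754.
Year 2: 3,776 × $6 = $22,656. Book value $113,098.
Year 3: 3,090 × $6 = $18,540. Book value $94,558.

$94,558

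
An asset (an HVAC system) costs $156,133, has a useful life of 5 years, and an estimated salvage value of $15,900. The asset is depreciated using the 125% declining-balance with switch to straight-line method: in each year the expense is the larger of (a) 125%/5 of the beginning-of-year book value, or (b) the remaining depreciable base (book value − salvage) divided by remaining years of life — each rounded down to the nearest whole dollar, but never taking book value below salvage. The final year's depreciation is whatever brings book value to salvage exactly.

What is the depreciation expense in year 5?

$23,975

Depreciable base = $156,133 − $15,900 = $140,233.
Year 1: DB = ⌊$156,133 × 125%/5⌋ = $39,033; SL = ⌊$140,233/5⌋ = $28,046 → take DB $39,033. Book value $117,100.
Year 2: DB = ⌊$117,100 × 125%/5⌋ = $29,275; SL = ⌊$101,200/4⌋ = $25,300 → take DB $29,275. Book value $87,825.
Year 3: DB = ⌊$87,825 × 125%/5⌋ = $21,956; SL = ⌊$71,925/3⌋ = $23,975 → take SL $23,975. Book value $63,850.
Year 4: DB = ⌊$63,850 × 125%/5⌋ = $15,962; SL = ⌊$47,950/2⌋ = $23,975 → take SL $23,975. Book value $39,875.
Year 5 (final): $39,875 − $15,900 = $23,975. Book value $15,900.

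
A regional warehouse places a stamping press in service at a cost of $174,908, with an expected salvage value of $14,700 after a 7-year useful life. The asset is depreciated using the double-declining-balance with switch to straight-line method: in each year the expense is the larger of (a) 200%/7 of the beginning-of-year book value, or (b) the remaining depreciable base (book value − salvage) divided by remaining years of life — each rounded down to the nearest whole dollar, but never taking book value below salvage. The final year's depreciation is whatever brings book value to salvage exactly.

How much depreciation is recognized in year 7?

$8,531

Depreciable base = $174,908 − $14,700 = $160,208.
Year 1: DB = ⌊$174,908 × 200%/7⌋ = $49,973; SL = ⌊$160,208/7⌋ = $22,886 → take DB $49,973. Book value $124,935.
Year 2: DB = ⌊$124,935 × 200%/7⌋ = $35,695; SL = ⌊$110,235/6⌋ = $18,372 → take DB $35,695. Book value $89,240.
Year 3: DB = ⌊$89,240 × 200%/7⌋ = $25,497; SL = ⌊$74,540/5⌋ = $14,908 → take DB $25,497. Book value $63,743.
Year 4: DB = ⌊$63,743 × 200%/7⌋ = $18,212; SL = ⌊$49,043/4⌋ = $12,260 → take DB $18,212. Book value $45,531.
Year 5: DB = ⌊$45,531 × 200%/7⌋ = $13,008; SL = ⌊$30,831/3⌋ = $10,277 → take DB $13,008. Book value $32,523.
Year 6: DB = ⌊$32,523 × 200%/7⌋ = $9,292; SL = ⌊$17,823/2⌋ = $8,911 → take DB $9,292. Book value $23,231.
Year 7 (final): $23,231 − $14,700 = $8,531. Book value $14,700.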